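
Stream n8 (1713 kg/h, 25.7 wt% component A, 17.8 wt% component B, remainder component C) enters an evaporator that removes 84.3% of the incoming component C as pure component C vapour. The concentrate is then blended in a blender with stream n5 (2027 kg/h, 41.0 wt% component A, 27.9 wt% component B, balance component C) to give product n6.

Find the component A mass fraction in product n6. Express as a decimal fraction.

Vapour removed = 0.843×0.565×1713 = 815.89 kg/h; concentrate = 897.11 kg/h.
component A reaching the mixer = 440.24 (from concentrate) + 2027×0.410 = 1271.3 kg/h.
Product flow = 897.11 + 2027 = 2924.1 kg/h; component A fraction = 0.435.

0.435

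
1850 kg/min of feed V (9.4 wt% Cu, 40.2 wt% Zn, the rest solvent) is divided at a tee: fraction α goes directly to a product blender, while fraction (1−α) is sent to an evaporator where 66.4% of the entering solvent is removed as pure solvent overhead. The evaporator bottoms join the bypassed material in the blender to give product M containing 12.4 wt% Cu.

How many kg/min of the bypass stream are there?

All 1850×0.094 = 173.9 kg/min of Cu reaches M, so M = 173.9/0.124 = 1402.4 kg/min and vapour = 447.58 kg/min.
The evaporator receives (1−α)·1850 of feed at 0.504 solvent and removes 0.664 of that solvent:
0.664×0.504×(1−α)×1850 = 447.58
(1−α) = 447.58/619.11 = 0.7229;  α = 0.2771.
Bypass flow = 0.2771×1850 = 512.57 kg/min.

512.6 kg/min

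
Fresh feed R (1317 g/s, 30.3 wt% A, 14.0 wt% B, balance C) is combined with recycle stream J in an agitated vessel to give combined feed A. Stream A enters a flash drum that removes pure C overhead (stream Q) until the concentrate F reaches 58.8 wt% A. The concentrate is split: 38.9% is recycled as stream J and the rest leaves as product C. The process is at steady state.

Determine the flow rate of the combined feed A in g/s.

1749 g/s

Overall A balance (none leaves overhead): A in fresh feed = A in product, i.e. 1317×0.303 = (1−0.389)·F·0.588.
F = 399.05/(0.588×0.611) = 1110.7 g/s.
Recycle J = 0.389×1110.7 = 432.08 g/s.
Combined feed A = 1317 + 432.08 = 1749.1 g/s.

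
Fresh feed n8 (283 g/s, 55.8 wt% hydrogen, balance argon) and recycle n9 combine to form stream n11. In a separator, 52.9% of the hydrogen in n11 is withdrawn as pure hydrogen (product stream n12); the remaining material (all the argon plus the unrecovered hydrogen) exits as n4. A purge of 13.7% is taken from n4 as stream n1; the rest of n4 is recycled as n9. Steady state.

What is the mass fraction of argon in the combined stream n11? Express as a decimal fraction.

0.7744

argon enters only via n8 and leaves only via the purge: 283×0.442 = 0.137×(argon in n4), and the separator passes all argon, so argon in n11 = argon in n4 = 913.04 g/s.
hydrogen in n11: m_A = 283×0.558 + (1−0.137)·(1−0.529)·m_A, so m_A = 157.91/0.5935 = 266.06 g/s.
n11 = 266.06 + 913.04 = 1179.1 g/s.
argon fraction in n11 = 913.04/1179.1 = 0.7744.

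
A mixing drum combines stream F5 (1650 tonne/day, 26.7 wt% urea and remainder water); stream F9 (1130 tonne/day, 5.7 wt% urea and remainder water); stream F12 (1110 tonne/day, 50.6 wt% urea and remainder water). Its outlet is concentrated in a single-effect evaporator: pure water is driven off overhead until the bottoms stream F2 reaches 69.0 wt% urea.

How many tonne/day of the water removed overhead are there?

2344 tonne/day

urea entering = 1650×0.267 + 1130×0.057 + 1110×0.506 = 1066.6 tonne/day.
All urea reports to F2, so F2 = 1066.6/0.690 = 1545.8 tonne/day.
Total feed = 3890 tonne/day; overhead = 3890 − 1545.8 = 2344.2 tonne/day.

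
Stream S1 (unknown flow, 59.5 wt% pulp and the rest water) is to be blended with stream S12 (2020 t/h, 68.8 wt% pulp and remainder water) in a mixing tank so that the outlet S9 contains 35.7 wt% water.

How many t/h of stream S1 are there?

1894 t/h

Let S1 be the unknown flow. Total out = 2020 + S1.
water balance: 630.24 + 0.405·S1 = 0.357·(2020 + S1)
(0.405 − 0.357)·S1 = 0.357×2020 − 630.24 = 90.9
S1 = 90.9 / 0.048 = 1893.7 t/h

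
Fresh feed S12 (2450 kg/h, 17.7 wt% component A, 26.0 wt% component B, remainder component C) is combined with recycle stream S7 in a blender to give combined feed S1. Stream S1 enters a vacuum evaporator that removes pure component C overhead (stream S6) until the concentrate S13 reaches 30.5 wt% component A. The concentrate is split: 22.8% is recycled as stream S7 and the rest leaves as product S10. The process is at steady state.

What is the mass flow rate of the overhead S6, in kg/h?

Overall component A balance (none leaves overhead): component A in fresh feed = component A in product, i.e. 2450×0.177 = (1−0.228)·S13·0.305.
S13 = 433.65/(0.305×0.772) = 1841.7 kg/h.
Recycle S7 = 0.228×1841.7 = 419.91 kg/h.
Combined feed S1 = 2450 + 419.91 = 2869.9 kg/h.
Overhead S6 = S1 − S13 = 2869.9 − 1841.7 = 1028.2 kg/h.

1028 kg/h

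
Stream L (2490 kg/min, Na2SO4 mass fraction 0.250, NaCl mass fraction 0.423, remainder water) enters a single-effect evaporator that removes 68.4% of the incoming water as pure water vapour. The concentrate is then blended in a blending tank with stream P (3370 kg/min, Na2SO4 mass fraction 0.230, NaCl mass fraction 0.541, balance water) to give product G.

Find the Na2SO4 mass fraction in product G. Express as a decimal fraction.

0.264

Vapour removed = 0.684×0.327×2490 = 556.93 kg/min; concentrate = 1933.1 kg/min.
Na2SO4 reaching the mixer = 622.5 (from concentrate) + 3370×0.230 = 1397.6 kg/min.
Product flow = 1933.1 + 3370 = 5303.1 kg/min; Na2SO4 fraction = 0.264.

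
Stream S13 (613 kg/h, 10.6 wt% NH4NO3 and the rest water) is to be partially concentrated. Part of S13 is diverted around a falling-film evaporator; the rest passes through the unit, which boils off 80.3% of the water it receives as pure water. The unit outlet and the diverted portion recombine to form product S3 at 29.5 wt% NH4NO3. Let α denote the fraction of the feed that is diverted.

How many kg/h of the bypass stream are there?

All 613×0.106 = 64.978 kg/h of NH4NO3 reaches S3, so S3 = 64.978/0.295 = 220.26 kg/h and vapour = 392.74 kg/h.
The evaporator receives (1−α)·613 of feed at 0.894 water and removes 0.803 of that water:
0.803×0.894×(1−α)×613 = 392.74
(1−α) = 392.74/440.06 = 0.8925;  α = 0.1075.
Bypass flow = 0.1075×613 = 65.925 kg/h.

65.92 kg/h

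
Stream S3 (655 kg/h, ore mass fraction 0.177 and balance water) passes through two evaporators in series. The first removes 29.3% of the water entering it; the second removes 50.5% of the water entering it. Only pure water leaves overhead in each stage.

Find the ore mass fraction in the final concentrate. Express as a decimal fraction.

0.381

water in feed = 655×0.823 = 539.06 kg/h.
After stage 1: water left = (1−0.293)×539.06 = 381.12; stream total = 497.05 kg/h.
After stage 2: water left = (1−0.505)×381.12 = 188.65; final concentrate = 304.59 kg/h.
ore fraction = 115.93/304.59 = 0.381.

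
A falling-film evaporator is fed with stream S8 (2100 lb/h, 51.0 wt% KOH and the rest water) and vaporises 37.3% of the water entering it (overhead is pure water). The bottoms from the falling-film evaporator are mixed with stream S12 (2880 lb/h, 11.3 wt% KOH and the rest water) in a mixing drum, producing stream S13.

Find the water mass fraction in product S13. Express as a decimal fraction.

Vapour removed = 0.373×0.490×2100 = 383.82 lb/h; concentrate = 1716.2 lb/h.
water reaching the mixer = 645.18 (from concentrate) + 2880×0.887 = 3199.7 lb/h.
Product flow = 1716.2 + 2880 = 4596.2 lb/h; water fraction = 0.6962.

0.6962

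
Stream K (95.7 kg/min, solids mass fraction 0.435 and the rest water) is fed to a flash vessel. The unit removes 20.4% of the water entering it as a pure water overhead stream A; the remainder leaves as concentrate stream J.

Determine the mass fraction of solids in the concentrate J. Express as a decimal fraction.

solids is not removed: 95.7×0.435 = 41.63 kg/min of solids enters J.
water entering = 95.7×0.565 = 54.07 kg/min; overhead removed = 0.204×54.07 = 11.03 kg/min.
Concentrate = 95.7 − 11.03 = 84.67 kg/min.
Mass fraction = 41.63/84.67 = 0.492.

0.492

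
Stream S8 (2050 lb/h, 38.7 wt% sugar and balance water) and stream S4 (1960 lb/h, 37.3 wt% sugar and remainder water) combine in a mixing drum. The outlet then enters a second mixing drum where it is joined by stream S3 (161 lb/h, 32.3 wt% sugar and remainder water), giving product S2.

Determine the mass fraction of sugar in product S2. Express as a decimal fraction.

Overall, product flow = 4171 lb/h.
sugar in = 2050×0.387 + 1960×0.373 + 161×0.323 = 1576.4 lb/h.
sugar fraction in S2 = 0.378.

0.378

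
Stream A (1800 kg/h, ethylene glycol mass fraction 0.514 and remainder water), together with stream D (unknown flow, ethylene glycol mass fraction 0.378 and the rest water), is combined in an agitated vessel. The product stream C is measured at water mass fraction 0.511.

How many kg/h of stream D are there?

405.4 kg/h

Let D be the unknown flow. Total out = 1800 + D.
water balance: 874.8 + 0.622·D = 0.511·(1800 + D)
(0.622 − 0.511)·D = 0.511×1800 − 874.8 = 45
D = 45 / 0.111 = 405.41 kg/h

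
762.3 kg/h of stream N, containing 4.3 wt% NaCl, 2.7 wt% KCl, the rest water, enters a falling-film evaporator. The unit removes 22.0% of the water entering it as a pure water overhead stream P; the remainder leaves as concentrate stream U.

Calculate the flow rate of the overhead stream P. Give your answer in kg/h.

water entering = 762.3×0.930 = 708.94 kg/h; overhead removed = 0.220×708.94 = 155.97 kg/h.

156 kg/h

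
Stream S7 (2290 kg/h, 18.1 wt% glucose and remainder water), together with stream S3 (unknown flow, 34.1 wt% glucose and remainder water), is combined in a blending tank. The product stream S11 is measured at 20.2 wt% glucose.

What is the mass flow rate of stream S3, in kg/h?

Let S3 be the unknown flow. Total out = 2290 + S3.
glucose balance: 414.49 + 0.341·S3 = 0.202·(2290 + S3)
(0.341 − 0.202)·S3 = 0.202×2290 − 414.49 = 48.09
S3 = 48.09 / 0.139 = 345.97 kg/h

346 kg/h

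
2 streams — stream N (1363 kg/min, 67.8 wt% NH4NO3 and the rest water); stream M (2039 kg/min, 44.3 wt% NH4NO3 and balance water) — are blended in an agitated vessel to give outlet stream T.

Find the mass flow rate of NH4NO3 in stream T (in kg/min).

1827 kg/min

NH4NO3 out = NH4NO3 in = 1363×0.678 + 2039×0.443 = 1827.4 kg/min.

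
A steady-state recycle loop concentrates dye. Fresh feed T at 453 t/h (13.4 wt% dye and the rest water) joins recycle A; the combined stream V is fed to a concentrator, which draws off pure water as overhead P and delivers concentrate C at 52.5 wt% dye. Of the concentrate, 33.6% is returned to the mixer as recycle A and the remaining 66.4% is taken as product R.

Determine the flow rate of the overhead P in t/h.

337.4 t/h

Overall dye balance (none leaves overhead): dye in fresh feed = dye in product, i.e. 453×0.134 = (1−0.336)·C·0.525.
C = 60.702/(0.525×0.664) = 174.13 t/h.
Recycle A = 0.336×174.13 = 58.508 t/h.
Combined feed V = 453 + 58.508 = 511.51 t/h.
Overhead P = V − C = 511.51 − 174.13 = 337.38 t/h.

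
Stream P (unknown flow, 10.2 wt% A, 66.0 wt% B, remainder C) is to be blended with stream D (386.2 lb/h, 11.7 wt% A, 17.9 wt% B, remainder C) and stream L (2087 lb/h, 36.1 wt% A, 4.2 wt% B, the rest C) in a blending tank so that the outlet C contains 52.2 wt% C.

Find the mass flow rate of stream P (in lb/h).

Let P be the unknown flow. Total out = 2473.2 + P.
C balance: 1517.8 + 0.238·P = 0.522·(2473.2 + P)
(0.238 − 0.522)·P = 0.522×2473.2 − 1517.8 = -226.81
P = -226.81 / -0.284 = 798.64 lb/h

798.6 lb/h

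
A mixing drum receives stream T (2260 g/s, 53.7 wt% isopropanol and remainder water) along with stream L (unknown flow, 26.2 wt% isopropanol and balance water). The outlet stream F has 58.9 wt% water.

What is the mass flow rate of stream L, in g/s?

Let L be the unknown flow. Total out = 2260 + L.
water balance: 1046.4 + 0.738·L = 0.589·(2260 + L)
(0.738 − 0.589)·L = 0.589×2260 − 1046.4 = 284.76
L = 284.76 / 0.149 = 1911.1 g/s

1911 g/s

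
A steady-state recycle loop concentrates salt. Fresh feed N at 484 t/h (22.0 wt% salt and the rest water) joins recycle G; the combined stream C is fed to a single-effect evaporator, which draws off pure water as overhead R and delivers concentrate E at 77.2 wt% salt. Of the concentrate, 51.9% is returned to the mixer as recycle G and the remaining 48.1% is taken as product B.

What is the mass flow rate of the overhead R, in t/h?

Overall salt balance (none leaves overhead): salt in fresh feed = salt in product, i.e. 484×0.220 = (1−0.519)·E·0.772.
E = 106.48/(0.772×0.481) = 286.75 t/h.
Recycle G = 0.519×286.75 = 148.82 t/h.
Combined feed C = 484 + 148.82 = 632.82 t/h.
Overhead R = C − E = 632.82 − 286.75 = 346.07 t/h.

346.1 t/h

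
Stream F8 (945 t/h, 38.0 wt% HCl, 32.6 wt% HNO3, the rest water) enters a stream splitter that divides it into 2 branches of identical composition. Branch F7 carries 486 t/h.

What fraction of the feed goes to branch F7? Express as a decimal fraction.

0.514

Fraction to F7 = 486/945 = 0.5143.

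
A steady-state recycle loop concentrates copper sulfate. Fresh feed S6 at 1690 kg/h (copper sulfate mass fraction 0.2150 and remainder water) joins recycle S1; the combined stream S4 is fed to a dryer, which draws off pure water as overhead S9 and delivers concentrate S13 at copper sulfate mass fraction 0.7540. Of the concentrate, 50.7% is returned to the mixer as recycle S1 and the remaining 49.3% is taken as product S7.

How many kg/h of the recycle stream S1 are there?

Overall copper sulfate balance (none leaves overhead): copper sulfate in fresh feed = copper sulfate in product, i.e. 1690×0.215 = (1−0.507)·S13·0.754.
S13 = 363.35/(0.754×0.493) = 977.48 kg/h.
Recycle S1 = 0.507×977.48 = 495.58 kg/h.

495.6 kg/h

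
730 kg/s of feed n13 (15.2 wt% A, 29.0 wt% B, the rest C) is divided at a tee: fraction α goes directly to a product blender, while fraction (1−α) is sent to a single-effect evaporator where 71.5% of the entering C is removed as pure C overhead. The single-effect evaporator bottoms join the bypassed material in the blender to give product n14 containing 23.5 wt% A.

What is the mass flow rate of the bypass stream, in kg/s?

83.76 kg/s

All 730×0.152 = 110.96 kg/s of A reaches n14, so n14 = 110.96/0.235 = 472.17 kg/s and vapour = 257.83 kg/s.
The evaporator receives (1−α)·730 of feed at 0.558 C and removes 0.715 of that C:
0.715×0.558×(1−α)×730 = 257.83
(1−α) = 257.83/291.25 = 0.8853;  α = 0.1147.
Bypass flow = 0.1147×730 = 83.761 kg/s.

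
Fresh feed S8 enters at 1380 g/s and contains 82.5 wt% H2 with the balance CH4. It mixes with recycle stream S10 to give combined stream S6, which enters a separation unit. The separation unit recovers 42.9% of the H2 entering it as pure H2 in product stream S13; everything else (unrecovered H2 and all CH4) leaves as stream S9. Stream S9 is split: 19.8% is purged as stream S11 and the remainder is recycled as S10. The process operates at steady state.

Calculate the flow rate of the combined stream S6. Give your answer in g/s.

CH4 enters only via S8 and leaves only via the purge: 1380×0.175 = 0.198×(CH4 in S9), and the separation unit passes all CH4, so CH4 in S6 = CH4 in S9 = 1219.7 g/s.
H2 in S6: m_A = 1380×0.825 + (1−0.198)·(1−0.429)·m_A, so m_A = 1138.5/0.5421 = 2100.3 g/s.
S6 = 2100.3 + 1219.7 = 3320 g/s.

3320 g/s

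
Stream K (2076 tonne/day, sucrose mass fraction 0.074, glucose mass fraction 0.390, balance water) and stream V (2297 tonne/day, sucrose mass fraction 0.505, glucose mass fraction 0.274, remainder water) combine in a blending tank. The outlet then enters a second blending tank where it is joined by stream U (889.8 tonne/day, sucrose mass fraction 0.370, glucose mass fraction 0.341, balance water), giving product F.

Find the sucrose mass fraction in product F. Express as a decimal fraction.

0.312

Overall, product flow = 5262.8 tonne/day.
sucrose in = 2076×0.074 + 2297×0.505 + 889.8×0.370 = 1642.8 tonne/day.
sucrose fraction in F = 0.312.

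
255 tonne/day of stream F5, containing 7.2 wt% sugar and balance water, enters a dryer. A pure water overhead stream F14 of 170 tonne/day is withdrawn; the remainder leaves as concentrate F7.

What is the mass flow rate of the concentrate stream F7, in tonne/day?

85 tonne/day

Concentrate = 255 − 170 = 85 tonne/day.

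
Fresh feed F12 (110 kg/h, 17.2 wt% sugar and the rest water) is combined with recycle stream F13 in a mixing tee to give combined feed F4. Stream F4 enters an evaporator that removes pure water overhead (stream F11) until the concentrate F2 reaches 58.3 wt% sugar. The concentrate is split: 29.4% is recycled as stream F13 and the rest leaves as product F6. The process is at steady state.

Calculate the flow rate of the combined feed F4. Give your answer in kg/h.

Overall sugar balance (none leaves overhead): sugar in fresh feed = sugar in product, i.e. 110×0.172 = (1−0.294)·F2·0.583.
F2 = 18.92/(0.583×0.706) = 45.967 kg/h.
Recycle F13 = 0.294×45.967 = 13.514 kg/h.
Combined feed F4 = 110 + 13.514 = 123.51 kg/h.

123.5 kg/h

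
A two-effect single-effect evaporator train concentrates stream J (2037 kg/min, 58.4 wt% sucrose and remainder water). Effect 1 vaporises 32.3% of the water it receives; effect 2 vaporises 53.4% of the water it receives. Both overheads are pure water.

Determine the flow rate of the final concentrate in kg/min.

water in feed = 2037×0.416 = 847.39 kg/min.
After stage 1: water left = (1−0.323)×847.39 = 573.68; stream total = 1763.3 kg/min.
After stage 2: water left = (1−0.534)×573.68 = 267.34; final concentrate = 1456.9 kg/min.

1457 kg/min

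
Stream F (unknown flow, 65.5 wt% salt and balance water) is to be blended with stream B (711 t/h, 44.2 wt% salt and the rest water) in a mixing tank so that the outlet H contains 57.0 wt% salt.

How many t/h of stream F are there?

1071 t/h

Let F be the unknown flow. Total out = 711 + F.
salt balance: 314.26 + 0.655·F = 0.570·(711 + F)
(0.655 − 0.570)·F = 0.570×711 − 314.26 = 91.008
F = 91.008 / 0.085 = 1070.7 t/h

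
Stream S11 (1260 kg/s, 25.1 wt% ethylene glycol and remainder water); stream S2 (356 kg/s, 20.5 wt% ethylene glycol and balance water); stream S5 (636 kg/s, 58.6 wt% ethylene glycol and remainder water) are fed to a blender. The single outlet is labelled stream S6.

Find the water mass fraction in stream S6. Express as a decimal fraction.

0.6617

Total flow out = 1260 + 356 + 636 = 2252 kg/s.
water in = 1260×0.749 + 356×0.795 + 636×0.414 = 1490.1 kg/s.
water mass fraction in S6 = 1490.1/2252 = 0.6617.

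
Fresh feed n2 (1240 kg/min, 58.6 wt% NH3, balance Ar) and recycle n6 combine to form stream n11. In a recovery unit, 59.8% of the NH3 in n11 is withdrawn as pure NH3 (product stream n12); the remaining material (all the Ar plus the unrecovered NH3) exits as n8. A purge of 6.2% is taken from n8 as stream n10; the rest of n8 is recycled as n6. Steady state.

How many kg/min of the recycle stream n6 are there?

Ar enters only via n2 and leaves only via the purge: 1240×0.414 = 0.062×(Ar in n8), and the recovery unit passes all Ar, so Ar in n11 = Ar in n8 = 8280 kg/min.
NH3 in n11: m_A = 1240×0.586 + (1−0.062)·(1−0.598)·m_A, so m_A = 726.64/0.6229 = 1166.5 kg/min.
n8 = (1−0.598)×1166.5 + 8280 = 8748.9 kg/min.
Recycle n6 = (1−0.062)×8748.9 = 8206.5 kg/min.

8206 kg/min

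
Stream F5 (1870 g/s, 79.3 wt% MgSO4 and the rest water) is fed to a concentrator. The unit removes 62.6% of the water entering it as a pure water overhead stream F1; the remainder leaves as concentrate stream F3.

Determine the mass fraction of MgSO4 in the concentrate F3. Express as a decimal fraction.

0.9111

MgSO4 is not removed: 1870×0.793 = 1482.9 g/s of MgSO4 enters F3.
water entering = 1870×0.207 = 387.09 g/s; overhead removed = 0.626×387.09 = 242.32 g/s.
Concentrate = 1870 − 242.32 = 1627.7 g/s.
Mass fraction = 1482.9/1627.7 = 0.9111.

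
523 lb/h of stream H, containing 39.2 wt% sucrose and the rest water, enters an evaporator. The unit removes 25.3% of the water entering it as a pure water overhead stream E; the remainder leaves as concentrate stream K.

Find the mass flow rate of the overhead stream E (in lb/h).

80.45 lb/h

water entering = 523×0.608 = 317.98 lb/h; overhead removed = 0.253×317.98 = 80.45 lb/h.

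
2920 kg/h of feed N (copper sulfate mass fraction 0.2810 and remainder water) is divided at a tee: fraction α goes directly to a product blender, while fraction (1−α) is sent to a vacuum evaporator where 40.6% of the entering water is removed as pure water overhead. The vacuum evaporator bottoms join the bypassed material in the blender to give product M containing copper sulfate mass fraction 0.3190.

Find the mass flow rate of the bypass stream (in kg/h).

All 2920×0.281 = 820.52 kg/h of copper sulfate reaches M, so M = 820.52/0.319 = 2572.2 kg/h and vapour = 347.84 kg/h.
The evaporator receives (1−α)·2920 of feed at 0.719 water and removes 0.406 of that water:
0.406×0.719×(1−α)×2920 = 347.84
(1−α) = 347.84/852.39 = 0.4081;  α = 0.5919.
Bypass flow = 0.5919×2920 = 1728.4 kg/h.

1728 kg/h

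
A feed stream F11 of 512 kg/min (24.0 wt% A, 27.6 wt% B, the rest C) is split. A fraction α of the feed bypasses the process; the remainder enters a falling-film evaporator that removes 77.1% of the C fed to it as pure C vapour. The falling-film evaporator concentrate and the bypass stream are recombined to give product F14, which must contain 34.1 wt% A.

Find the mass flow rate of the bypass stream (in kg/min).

All 512×0.240 = 122.88 kg/min of A reaches F14, so F14 = 122.88/0.341 = 360.35 kg/min and vapour = 151.65 kg/min.
The evaporator receives (1−α)·512 of feed at 0.484 C and removes 0.771 of that C:
0.771×0.484×(1−α)×512 = 151.65
(1−α) = 151.65/191.06 = 0.7937;  α = 0.2063.
Bypass flow = 0.2063×512 = 105.62 kg/min.

105.6 kg/min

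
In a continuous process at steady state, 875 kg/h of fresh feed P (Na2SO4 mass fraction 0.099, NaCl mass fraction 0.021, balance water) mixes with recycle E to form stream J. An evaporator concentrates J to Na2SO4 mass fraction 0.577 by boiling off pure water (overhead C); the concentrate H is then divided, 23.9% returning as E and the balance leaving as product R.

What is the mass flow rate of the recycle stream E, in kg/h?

47.15 kg/h

Overall Na2SO4 balance (none leaves overhead): Na2SO4 in fresh feed = Na2SO4 in product, i.e. 875×0.099 = (1−0.239)·H·0.577.
H = 86.625/(0.577×0.761) = 197.28 kg/h.
Recycle E = 0.239×197.28 = 47.15 kg/h.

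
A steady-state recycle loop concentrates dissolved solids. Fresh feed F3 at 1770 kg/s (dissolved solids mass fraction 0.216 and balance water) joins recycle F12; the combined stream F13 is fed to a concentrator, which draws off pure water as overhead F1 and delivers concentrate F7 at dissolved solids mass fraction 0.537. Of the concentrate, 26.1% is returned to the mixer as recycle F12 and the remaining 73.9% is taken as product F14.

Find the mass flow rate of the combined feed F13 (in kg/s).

Overall dissolved solids balance (none leaves overhead): dissolved solids in fresh feed = dissolved solids in product, i.e. 1770×0.216 = (1−0.261)·F7·0.537.
F7 = 382.32/(0.537×0.739) = 963.4 kg/s.
Recycle F12 = 0.261×963.4 = 251.45 kg/s.
Combined feed F13 = 1770 + 251.45 = 2021.4 kg/s.

2021 kg/s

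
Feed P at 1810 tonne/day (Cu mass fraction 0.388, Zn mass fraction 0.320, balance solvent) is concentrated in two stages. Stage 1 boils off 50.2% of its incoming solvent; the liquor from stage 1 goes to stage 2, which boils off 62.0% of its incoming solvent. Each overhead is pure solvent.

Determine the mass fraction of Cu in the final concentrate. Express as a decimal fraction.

0.508

solvent in feed = 1810×0.292 = 528.52 tonne/day.
After stage 1: solvent left = (1−0.502)×528.52 = 263.2; stream total = 1544.7 tonne/day.
After stage 2: solvent left = (1−0.620)×263.2 = 100.02; final concentrate = 1381.5 tonne/day.
Cu fraction = 702.28/1381.5 = 0.508.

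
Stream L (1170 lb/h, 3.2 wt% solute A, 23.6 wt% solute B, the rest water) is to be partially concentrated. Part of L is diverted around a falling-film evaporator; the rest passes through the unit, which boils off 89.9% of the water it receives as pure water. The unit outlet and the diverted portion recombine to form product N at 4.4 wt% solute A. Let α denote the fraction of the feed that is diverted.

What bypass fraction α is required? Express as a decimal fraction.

All 1170×0.032 = 37.44 lb/h of solute A reaches N, so N = 37.44/0.044 = 850.91 lb/h and vapour = 319.09 lb/h.
The evaporator receives (1−α)·1170 of feed at 0.732 water and removes 0.899 of that water:
0.899×0.732×(1−α)×1170 = 319.09
(1−α) = 319.09/769.94 = 0.4144;  α = 0.5856.

0.586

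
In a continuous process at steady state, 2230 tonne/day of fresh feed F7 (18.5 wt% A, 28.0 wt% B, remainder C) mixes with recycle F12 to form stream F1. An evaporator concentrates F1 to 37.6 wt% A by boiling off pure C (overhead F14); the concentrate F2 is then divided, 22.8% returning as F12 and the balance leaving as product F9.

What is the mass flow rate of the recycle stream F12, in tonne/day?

324 tonne/day

Overall A balance (none leaves overhead): A in fresh feed = A in product, i.e. 2230×0.185 = (1−0.228)·F2·0.376.
F2 = 412.55/(0.376×0.772) = 1421.3 tonne/day.
Recycle F12 = 0.228×1421.3 = 324.05 tonne/day.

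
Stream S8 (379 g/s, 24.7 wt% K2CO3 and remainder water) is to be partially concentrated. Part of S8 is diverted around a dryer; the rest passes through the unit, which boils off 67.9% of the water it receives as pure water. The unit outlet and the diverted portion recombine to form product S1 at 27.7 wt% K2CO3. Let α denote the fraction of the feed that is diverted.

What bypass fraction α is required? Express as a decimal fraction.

0.788

All 379×0.247 = 93.613 g/s of K2CO3 reaches S1, so S1 = 93.613/0.277 = 337.95 g/s and vapour = 41.047 g/s.
The evaporator receives (1−α)·379 of feed at 0.753 water and removes 0.679 of that water:
0.679×0.753×(1−α)×379 = 41.047
(1−α) = 41.047/193.78 = 0.2118;  α = 0.7882.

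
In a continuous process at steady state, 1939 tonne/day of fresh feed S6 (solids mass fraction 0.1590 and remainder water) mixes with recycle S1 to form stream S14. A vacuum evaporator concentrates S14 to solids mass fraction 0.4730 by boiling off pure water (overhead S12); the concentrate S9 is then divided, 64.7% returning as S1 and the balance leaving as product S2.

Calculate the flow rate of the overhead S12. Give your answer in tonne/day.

Overall solids balance (none leaves overhead): solids in fresh feed = solids in product, i.e. 1939×0.159 = (1−0.647)·S9·0.473.
S9 = 308.3/(0.473×0.353) = 1846.5 tonne/day.
Recycle S1 = 0.647×1846.5 = 1194.7 tonne/day.
Combined feed S14 = 1939 + 1194.7 = 3133.7 tonne/day.
Overhead S12 = S14 − S9 = 3133.7 − 1846.5 = 1287.2 tonne/day.

1287 tonne/day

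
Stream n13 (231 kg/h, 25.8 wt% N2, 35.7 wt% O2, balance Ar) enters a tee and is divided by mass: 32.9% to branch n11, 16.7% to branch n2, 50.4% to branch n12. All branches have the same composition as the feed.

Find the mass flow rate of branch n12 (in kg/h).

Branch n12 flow = 0.504×231 = 116.42 kg/h.

116.4 kg/h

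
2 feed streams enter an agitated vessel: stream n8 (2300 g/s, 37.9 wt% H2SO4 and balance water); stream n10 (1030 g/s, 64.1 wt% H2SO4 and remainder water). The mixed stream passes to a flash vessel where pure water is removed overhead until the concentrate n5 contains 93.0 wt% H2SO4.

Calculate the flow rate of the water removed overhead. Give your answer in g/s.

1683 g/s

H2SO4 entering = 2300×0.379 + 1030×0.641 = 1531.9 g/s.
All H2SO4 reports to n5, so n5 = 1531.9/0.930 = 1647.2 g/s.
Total feed = 3330 g/s; overhead = 3330 − 1647.2 = 1682.8 g/s.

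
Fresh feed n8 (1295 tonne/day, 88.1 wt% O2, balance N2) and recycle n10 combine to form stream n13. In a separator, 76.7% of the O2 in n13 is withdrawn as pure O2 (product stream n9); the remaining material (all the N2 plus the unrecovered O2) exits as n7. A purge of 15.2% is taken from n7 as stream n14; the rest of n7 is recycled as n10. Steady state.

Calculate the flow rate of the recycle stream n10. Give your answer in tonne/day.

1141 tonne/day

N2 enters only via n8 and leaves only via the purge: 1295×0.119 = 0.152×(N2 in n7), and the separator passes all N2, so N2 in n13 = N2 in n7 = 1013.8 tonne/day.
O2 in n13: m_A = 1295×0.881 + (1−0.152)·(1−0.767)·m_A, so m_A = 1140.9/0.8024 = 1421.8 tonne/day.
n7 = (1−0.767)×1421.8 + 1013.8 = 1345.1 tonne/day.
Recycle n10 = (1−0.152)×1345.1 = 1140.7 tonne/day.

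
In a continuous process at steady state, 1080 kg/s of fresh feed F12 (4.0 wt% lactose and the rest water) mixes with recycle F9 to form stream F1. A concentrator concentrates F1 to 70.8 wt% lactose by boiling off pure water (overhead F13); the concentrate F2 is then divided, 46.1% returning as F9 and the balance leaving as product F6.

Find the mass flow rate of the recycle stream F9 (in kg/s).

Overall lactose balance (none leaves overhead): lactose in fresh feed = lactose in product, i.e. 1080×0.040 = (1−0.461)·F2·0.708.
F2 = 43.2/(0.708×0.539) = 113.2 kg/s.
Recycle F9 = 0.461×113.2 = 52.187 kg/s.

52.19 kg/s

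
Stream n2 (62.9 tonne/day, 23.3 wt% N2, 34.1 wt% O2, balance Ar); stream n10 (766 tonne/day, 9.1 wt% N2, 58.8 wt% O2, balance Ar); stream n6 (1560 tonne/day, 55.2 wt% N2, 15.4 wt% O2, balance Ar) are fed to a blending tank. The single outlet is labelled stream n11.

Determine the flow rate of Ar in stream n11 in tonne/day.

Ar out = Ar in = 62.9×0.426 + 766×0.321 + 1560×0.294 = 731.32 tonne/day.

731.3 tonne/day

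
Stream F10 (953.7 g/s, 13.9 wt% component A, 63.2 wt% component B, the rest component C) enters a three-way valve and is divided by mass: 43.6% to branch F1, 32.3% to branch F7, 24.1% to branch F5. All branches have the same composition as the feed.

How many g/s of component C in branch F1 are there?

Branch F1 total = 0.436×953.7 = 415.81 g/s.
component C in F1 = 0.229×415.81 = 95.221 g/s.

95.22 g/s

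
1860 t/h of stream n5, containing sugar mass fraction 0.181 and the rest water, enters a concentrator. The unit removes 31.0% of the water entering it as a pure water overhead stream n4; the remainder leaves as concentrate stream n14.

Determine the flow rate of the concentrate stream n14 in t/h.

water entering = 1860×0.819 = 1523.3 t/h; overhead removed = 0.310×1523.3 = 472.24 t/h.
Concentrate = 1860 − 472.24 = 1387.8 t/h.

1388 t/h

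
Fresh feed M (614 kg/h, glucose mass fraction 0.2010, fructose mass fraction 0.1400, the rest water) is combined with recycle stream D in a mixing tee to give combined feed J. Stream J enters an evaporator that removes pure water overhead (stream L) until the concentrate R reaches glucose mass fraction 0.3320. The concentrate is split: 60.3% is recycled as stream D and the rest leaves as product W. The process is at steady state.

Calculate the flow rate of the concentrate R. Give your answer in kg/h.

936.3 kg/h

Overall glucose balance (none leaves overhead): glucose in fresh feed = glucose in product, i.e. 614×0.201 = (1−0.603)·R·0.332.
R = 123.41/(0.332×0.397) = 936.34 kg/h.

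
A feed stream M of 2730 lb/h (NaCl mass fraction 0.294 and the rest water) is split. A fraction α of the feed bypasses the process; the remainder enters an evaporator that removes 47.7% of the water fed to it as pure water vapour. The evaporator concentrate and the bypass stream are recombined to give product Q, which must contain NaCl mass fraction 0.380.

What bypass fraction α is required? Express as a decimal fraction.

0.328

All 2730×0.294 = 802.62 lb/h of NaCl reaches Q, so Q = 802.62/0.380 = 2112.2 lb/h and vapour = 617.84 lb/h.
The evaporator receives (1−α)·2730 of feed at 0.706 water and removes 0.477 of that water:
0.477×0.706×(1−α)×2730 = 617.84
(1−α) = 617.84/919.36 = 0.6720;  α = 0.3280.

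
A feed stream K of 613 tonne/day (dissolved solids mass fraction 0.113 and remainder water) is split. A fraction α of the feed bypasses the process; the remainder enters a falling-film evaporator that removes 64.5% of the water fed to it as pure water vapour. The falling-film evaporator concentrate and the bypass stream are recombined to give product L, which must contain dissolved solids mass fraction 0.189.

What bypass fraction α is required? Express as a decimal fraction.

All 613×0.113 = 69.269 tonne/day of dissolved solids reaches L, so L = 69.269/0.189 = 366.5 tonne/day and vapour = 246.5 tonne/day.
The evaporator receives (1−α)·613 of feed at 0.887 water and removes 0.645 of that water:
0.645×0.887×(1−α)×613 = 246.5
(1−α) = 246.5/350.71 = 0.7029;  α = 0.2971.

0.297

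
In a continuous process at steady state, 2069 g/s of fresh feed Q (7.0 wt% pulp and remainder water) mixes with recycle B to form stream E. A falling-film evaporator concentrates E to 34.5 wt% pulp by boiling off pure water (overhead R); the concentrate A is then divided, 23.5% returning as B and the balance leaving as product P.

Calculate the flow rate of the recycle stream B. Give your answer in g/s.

Overall pulp balance (none leaves overhead): pulp in fresh feed = pulp in product, i.e. 2069×0.070 = (1−0.235)·A·0.345.
A = 144.83/(0.345×0.765) = 548.75 g/s.
Recycle B = 0.235×548.75 = 128.96 g/s.

129 g/s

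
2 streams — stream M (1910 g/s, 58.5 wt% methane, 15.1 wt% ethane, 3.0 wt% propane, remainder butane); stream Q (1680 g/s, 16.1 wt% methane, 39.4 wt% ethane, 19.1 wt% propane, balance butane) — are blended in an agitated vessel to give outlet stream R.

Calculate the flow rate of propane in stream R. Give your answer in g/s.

378.2 g/s

propane out = propane in = 1910×0.030 + 1680×0.191 = 378.18 g/s.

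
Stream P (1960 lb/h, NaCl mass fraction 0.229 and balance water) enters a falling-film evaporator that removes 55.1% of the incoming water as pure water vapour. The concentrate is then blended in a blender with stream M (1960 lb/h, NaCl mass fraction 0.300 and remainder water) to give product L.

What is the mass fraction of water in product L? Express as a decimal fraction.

0.664

Vapour removed = 0.551×0.771×1960 = 832.65 lb/h; concentrate = 1127.4 lb/h.
water reaching the mixer = 678.51 (from concentrate) + 1960×0.700 = 2050.5 lb/h.
Product flow = 1127.4 + 1960 = 3087.4 lb/h; water fraction = 0.664.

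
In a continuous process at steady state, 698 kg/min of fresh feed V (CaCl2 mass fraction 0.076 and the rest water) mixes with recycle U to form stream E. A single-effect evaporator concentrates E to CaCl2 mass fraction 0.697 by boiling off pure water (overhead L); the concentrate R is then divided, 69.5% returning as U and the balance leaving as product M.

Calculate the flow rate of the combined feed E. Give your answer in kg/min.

Overall CaCl2 balance (none leaves overhead): CaCl2 in fresh feed = CaCl2 in product, i.e. 698×0.076 = (1−0.695)·R·0.697.
R = 53.048/(0.697×0.305) = 249.54 kg/min.
Recycle U = 0.695×249.54 = 173.43 kg/min.
Combined feed E = 698 + 173.43 = 871.43 kg/min.

871.4 kg/min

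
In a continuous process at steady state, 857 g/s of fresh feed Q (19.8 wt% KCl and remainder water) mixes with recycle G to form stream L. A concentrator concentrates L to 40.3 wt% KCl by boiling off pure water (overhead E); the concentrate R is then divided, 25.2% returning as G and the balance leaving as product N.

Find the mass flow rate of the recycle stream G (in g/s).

Overall KCl balance (none leaves overhead): KCl in fresh feed = KCl in product, i.e. 857×0.198 = (1−0.252)·R·0.403.
R = 169.69/(0.403×0.748) = 562.91 g/s.
Recycle G = 0.252×562.91 = 141.85 g/s.

141.9 g/s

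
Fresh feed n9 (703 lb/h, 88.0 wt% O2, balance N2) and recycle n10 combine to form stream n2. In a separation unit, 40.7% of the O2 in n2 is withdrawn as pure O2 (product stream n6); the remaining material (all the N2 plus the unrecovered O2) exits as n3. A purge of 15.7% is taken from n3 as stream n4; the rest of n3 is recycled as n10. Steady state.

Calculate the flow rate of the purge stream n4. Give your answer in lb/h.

N2 enters only via n9 and leaves only via the purge: 703×0.120 = 0.157×(N2 in n3), and the separation unit passes all N2, so N2 in n2 = N2 in n3 = 537.32 lb/h.
O2 in n2: m_A = 703×0.880 + (1−0.157)·(1−0.407)·m_A, so m_A = 618.64/0.5001 = 1237 lb/h.
n3 = (1−0.407)×1237 + 537.32 = 1270.9 lb/h.
Purge n4 = 0.157×1270.9 = 199.53 lb/h.

199.5 lb/h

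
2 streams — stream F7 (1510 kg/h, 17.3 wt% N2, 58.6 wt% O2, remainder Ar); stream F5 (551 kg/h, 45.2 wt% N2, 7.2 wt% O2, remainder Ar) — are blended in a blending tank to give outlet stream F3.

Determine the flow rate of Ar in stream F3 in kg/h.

Ar out = Ar in = 1510×0.241 + 551×0.476 = 626.19 kg/h.

626.2 kg/h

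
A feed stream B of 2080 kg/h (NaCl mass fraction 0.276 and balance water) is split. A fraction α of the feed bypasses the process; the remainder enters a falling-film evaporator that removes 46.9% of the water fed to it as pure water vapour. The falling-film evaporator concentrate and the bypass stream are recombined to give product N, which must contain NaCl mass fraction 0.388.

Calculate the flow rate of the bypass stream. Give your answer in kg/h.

311.8 kg/h

All 2080×0.276 = 574.08 kg/h of NaCl reaches N, so N = 574.08/0.388 = 1479.6 kg/h and vapour = 600.41 kg/h.
The evaporator receives (1−α)·2080 of feed at 0.724 water and removes 0.469 of that water:
0.469×0.724×(1−α)×2080 = 600.41
(1−α) = 600.41/706.28 = 0.8501;  α = 0.1499.
Bypass flow = 0.1499×2080 = 311.77 kg/h.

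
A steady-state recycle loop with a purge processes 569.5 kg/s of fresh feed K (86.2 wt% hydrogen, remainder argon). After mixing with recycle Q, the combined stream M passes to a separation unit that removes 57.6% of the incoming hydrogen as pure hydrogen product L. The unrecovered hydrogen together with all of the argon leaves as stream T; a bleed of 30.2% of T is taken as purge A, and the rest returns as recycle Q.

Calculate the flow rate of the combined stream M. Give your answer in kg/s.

957.5 kg/s

argon enters only via K and leaves only via the purge: 569.5×0.138 = 0.302×(argon in T), and the separation unit passes all argon, so argon in M = argon in T = 260.24 kg/s.
hydrogen in M: m_A = 569.5×0.862 + (1−0.302)·(1−0.576)·m_A, so m_A = 490.91/0.7040 = 697.27 kg/s.
M = 697.27 + 260.24 = 957.5 kg/s.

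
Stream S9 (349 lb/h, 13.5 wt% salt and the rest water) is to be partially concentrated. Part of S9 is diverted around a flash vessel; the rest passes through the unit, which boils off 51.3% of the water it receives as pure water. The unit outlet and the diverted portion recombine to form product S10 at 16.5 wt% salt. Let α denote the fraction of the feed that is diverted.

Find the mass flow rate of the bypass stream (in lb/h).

All 349×0.135 = 47.115 lb/h of salt reaches S10, so S10 = 47.115/0.165 = 285.55 lb/h and vapour = 63.455 lb/h.
The evaporator receives (1−α)·349 of feed at 0.865 water and removes 0.513 of that water:
0.513×0.865×(1−α)×349 = 63.455
(1−α) = 63.455/154.87 = 0.4097;  α = 0.5903.
Bypass flow = 0.5903×349 = 206 lb/h.

206 lb/h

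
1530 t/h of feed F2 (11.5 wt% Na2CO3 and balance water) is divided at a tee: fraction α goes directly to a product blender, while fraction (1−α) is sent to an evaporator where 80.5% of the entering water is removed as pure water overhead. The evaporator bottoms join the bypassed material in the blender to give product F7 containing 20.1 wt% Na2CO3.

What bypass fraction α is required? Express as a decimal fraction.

0.399

All 1530×0.115 = 175.95 t/h of Na2CO3 reaches F7, so F7 = 175.95/0.201 = 875.37 t/h and vapour = 654.63 t/h.
The evaporator receives (1−α)·1530 of feed at 0.885 water and removes 0.805 of that water:
0.805×0.885×(1−α)×1530 = 654.63
(1−α) = 654.63/1090 = 0.6006;  α = 0.3994.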